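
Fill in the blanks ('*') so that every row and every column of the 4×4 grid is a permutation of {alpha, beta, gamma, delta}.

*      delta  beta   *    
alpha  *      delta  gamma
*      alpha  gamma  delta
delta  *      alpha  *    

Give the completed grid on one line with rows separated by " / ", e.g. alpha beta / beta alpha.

gamma delta beta alpha / alpha beta delta gamma / beta alpha gamma delta / delta gamma alpha beta

At row 1, column 1: row 1 has {beta,delta}; column 1 has {alpha,delta}; that leaves gamma.
At row 1, column 4: row 1 has {beta,gamma,delta}; column 4 has {gamma,delta}; that leaves alpha.
At row 2, column 2: row 2 has {alpha,gamma,delta}; column 2 has {alpha,delta}; that leaves beta.
At row 3, column 1: row 3 has {alpha,gamma,delta}; column 1 has {alpha,gamma,delta}; that leaves beta.
At row 4, column 2: row 4 has {alpha,delta}; column 2 has {alpha,beta,delta}; that leaves gamma.
At row 4, column 4: row 4 has {alpha,gamma,delta}; column 4 has {alpha,gamma,delta}; that leaves beta.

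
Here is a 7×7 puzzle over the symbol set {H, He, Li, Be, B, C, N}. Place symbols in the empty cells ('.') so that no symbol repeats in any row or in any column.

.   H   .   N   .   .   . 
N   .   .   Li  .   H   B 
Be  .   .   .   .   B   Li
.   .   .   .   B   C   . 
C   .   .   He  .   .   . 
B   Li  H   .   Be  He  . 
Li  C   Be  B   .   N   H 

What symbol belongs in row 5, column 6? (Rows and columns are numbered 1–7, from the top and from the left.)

Li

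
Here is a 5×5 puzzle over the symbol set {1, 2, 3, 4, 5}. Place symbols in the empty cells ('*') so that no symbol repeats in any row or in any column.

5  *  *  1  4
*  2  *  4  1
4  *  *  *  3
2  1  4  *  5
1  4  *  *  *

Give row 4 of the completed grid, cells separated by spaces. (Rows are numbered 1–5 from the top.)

2 1 4 3 5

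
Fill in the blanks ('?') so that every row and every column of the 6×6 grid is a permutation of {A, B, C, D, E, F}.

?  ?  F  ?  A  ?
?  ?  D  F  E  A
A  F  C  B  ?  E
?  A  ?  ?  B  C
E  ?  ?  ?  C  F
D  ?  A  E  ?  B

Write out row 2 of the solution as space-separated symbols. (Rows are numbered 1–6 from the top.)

C B D F E A

(r1,c6) = D
(r3,c5) = D
(r4,c1) = F
(r4,c3) = E
(r4,c4) = D
(r5,c3) = B
(r5,c4) = A
(r6,c2) = C
(r6,c5) = F
(r1,c4) = C
(r2,c2) = B
(r5,c2) = D
(r1,c1) = B
(r1,c2) = E
(r2,c1) = C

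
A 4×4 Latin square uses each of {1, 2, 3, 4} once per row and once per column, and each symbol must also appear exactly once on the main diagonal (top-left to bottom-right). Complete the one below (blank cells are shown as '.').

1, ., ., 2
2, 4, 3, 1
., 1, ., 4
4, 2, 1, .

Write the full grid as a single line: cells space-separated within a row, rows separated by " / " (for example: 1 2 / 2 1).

1 3 4 2 / 2 4 3 1 / 3 1 2 4 / 4 2 1 3

Cell (r1,c2): row 1 has {1,2}; column 2 has {1,2,4} → 3.
Cell (r1,c3): row 1 has {1,2,3}; column 3 has {1,3} → 4.
Cell (r3,c1): row 3 has {1,4}; column 1 has {1,2,4} → 3.
Cell (r3,c3): row 3 has {1,3,4}; column 3 has {1,3,4}; the diagonal has {1,4} → 2.
Cell (r4,c4): row 4 has {1,2,4}; column 4 has {1,2,4}; the diagonal has {1,2,4} → 3.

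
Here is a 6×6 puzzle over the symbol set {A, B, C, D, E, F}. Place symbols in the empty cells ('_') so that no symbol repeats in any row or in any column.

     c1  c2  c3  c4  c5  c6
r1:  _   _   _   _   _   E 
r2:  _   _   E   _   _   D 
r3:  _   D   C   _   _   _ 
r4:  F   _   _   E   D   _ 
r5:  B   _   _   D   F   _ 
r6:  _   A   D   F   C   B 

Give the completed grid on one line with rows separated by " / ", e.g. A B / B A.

D B F C A E / C F E A B D / A D C B E F / F C B E D A / B E A D F C / E A D F C B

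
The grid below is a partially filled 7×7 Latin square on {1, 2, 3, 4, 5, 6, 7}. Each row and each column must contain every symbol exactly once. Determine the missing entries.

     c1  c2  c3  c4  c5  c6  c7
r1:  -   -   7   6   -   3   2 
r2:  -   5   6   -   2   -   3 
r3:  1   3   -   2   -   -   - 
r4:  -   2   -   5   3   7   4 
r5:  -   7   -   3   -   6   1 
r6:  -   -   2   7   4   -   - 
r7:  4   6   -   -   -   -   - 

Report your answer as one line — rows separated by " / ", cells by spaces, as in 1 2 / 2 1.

(r1,c1) = 5
(r1,c5) = 1
(r2,c1) = 7
(r4,c1) = 6
(r4,c3) = 1
(r5,c1) = 2
(r5,c5) = 5
(r6,c1) = 3
(r6,c2) = 1
(r6,c6) = 5
(r6,c7) = 6
(r7,c4) = 1
(r7,c5) = 7
(r7,c6) = 2
(r7,c7) = 5
(r1,c2) = 4
(r2,c4) = 4
(r2,c6) = 1
(r3,c5) = 6
(r3,c6) = 4
(r3,c7) = 7
(r5,c3) = 4
(r7,c3) = 3
(r3,c3) = 5

5 4 7 6 1 3 2 / 7 5 6 4 2 1 3 / 1 3 5 2 6 4 7 / 6 2 1 5 3 7 4 / 2 7 4 3 5 6 1 / 3 1 2 7 4 5 6 / 4 6 3 1 7 2 5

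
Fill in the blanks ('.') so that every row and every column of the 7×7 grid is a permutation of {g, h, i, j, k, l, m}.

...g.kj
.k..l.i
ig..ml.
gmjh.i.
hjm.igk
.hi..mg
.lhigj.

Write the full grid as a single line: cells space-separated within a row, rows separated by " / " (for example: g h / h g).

m i l g h k j / j k g m l h i / i g k j m l h / g m j h k i l / h j m l i g k / l h i k j m g / k l h i g j m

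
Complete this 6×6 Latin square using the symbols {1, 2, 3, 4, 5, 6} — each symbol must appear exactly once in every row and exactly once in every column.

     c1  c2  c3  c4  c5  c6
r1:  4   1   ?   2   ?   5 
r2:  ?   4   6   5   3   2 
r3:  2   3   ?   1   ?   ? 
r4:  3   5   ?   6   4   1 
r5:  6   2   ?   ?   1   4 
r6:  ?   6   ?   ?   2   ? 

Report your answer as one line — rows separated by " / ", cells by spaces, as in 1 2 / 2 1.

(r1,c3) = 3
(r1,c5) = 6
(r2,c1) = 1
(r3,c5) = 5
(r3,c6) = 6
(r4,c3) = 2
(r5,c3) = 5
(r5,c4) = 3
(r6,c1) = 5
(r6,c4) = 4
(r6,c6) = 3
(r3,c3) = 4
(r6,c3) = 1

4 1 3 2 6 5 / 1 4 6 5 3 2 / 2 3 4 1 5 6 / 3 5 2 6 4 1 / 6 2 5 3 1 4 / 5 6 1 4 2 3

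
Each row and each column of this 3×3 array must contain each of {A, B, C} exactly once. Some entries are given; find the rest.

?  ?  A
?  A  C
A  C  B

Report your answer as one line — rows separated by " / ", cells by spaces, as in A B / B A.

C B A / B A C / A C B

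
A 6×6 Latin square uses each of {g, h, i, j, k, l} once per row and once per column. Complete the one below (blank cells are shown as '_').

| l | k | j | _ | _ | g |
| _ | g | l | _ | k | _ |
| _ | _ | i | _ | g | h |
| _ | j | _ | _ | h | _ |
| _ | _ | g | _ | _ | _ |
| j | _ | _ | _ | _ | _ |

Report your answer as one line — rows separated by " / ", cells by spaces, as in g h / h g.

(r1,c5) = i
(r3,c1) = k
(r3,c2) = l
(r3,c4) = j
(r4,c3) = k
(r6,c3) = h
(r6,c5) = l
(r1,c4) = h
(r2,c4) = i
(r2,c6) = j
(r5,c5) = j
(r6,c2) = i
(r6,c6) = k
(r2,c1) = h
(r5,c1) = i
(r5,c2) = h
(r5,c6) = l
(r6,c4) = g
(r4,c1) = g
(r4,c4) = l
(r4,c6) = i
(r5,c4) = k

l k j h i g / h g l i k j / k l i j g h / g j k l h i / i h g k j l / j i h g l k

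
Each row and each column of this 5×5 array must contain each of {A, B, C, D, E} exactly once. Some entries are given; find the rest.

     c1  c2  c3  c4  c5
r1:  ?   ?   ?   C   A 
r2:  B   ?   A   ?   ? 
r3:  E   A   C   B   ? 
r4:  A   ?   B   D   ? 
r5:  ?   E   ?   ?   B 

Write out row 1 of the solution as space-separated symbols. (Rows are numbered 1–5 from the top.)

D B E C A

(r1,c1) = D
(r1,c2) = B
(r1,c3) = E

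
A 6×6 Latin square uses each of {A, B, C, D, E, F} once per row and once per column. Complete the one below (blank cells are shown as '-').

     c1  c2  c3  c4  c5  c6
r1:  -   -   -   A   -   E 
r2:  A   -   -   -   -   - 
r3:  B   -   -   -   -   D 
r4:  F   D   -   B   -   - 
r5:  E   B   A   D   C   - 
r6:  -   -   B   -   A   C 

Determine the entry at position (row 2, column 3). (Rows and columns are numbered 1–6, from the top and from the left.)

F

(r4,c5) = E
(r4,c6) = A
(r5,c6) = F
(r6,c1) = D
(r1,c1) = C
(r1,c2) = F
(r1,c3) = D
(r1,c5) = B
(r2,c6) = B
(r3,c5) = F
(r4,c3) = C
(r6,c2) = E
(r6,c4) = F
(r2,c2) = C
(r2,c4) = E
(r2,c5) = D
(r3,c2) = A
(r3,c3) = E
(r3,c4) = C
(r2,c3) = F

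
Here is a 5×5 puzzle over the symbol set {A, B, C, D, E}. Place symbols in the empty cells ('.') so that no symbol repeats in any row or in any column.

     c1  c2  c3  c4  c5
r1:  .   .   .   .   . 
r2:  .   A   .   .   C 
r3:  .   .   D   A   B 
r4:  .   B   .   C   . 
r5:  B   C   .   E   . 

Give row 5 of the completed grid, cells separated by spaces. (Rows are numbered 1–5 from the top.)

B C A E D

row 3 has {A,B,D}; column 2 has {A,B,C} — only E is left for (r3,c2).
row 5 has {B,C,E}; column 3 has {D} — only A is left for (r5,c3).
row 5 has {A,B,C,E}; column 5 has {B,C} — only D is left for (r5,c5).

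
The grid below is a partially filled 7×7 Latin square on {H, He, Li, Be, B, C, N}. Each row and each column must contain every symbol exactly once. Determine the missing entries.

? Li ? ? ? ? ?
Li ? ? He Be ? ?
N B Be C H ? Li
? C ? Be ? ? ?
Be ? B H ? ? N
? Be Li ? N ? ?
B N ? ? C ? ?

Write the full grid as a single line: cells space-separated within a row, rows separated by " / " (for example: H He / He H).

C Li H N He B Be / Li H C He Be N B / N B Be C H He Li / H C N Be B Li He / Be He B H Li C N / He Be Li B N H C / B N He Li C Be H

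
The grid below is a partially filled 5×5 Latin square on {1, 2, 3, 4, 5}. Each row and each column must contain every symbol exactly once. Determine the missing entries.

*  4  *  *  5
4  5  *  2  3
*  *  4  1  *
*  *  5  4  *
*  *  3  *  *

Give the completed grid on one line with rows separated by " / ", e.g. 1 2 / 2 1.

1 4 2 3 5 / 4 5 1 2 3 / 5 3 4 1 2 / 3 2 5 4 1 / 2 1 3 5 4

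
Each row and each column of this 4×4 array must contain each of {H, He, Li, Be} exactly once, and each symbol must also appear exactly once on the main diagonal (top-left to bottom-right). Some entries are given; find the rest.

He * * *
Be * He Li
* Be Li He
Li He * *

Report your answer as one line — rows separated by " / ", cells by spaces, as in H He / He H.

He Li Be H / Be H He Li / H Be Li He / Li He H Be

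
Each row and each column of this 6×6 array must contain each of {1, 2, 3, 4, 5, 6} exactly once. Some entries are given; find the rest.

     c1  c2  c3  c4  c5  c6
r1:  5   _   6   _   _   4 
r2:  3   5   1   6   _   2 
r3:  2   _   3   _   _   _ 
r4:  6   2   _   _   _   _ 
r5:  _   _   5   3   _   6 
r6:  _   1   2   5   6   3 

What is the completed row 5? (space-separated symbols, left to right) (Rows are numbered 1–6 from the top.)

1 4 5 3 2 6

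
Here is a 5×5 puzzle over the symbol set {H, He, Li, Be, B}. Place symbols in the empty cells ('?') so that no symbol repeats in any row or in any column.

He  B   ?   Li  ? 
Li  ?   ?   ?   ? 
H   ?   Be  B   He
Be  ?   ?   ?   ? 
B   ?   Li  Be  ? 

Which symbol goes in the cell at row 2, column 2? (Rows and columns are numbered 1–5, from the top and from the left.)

Be

(r1,c3): row 1 has {He,Li,B}; column 3 has {Li,Be}, so it must be H.
(r1,c5): row 1 has {H,He,Li,B}; column 5 has {He}, so it must be Be.
(r3,c2): row 3 has {H,He,Be,B}; column 2 has {B}, so it must be Li.
(r5,c5): row 5 has {Li,Be,B}; column 5 has {He,Be}, so it must be H.
(r2,c5): row 2 has {Li}; column 5 has {H,He,Be}, so it must be B.
(r4,c5): row 4 has {Be}; column 5 has {H,He,Be,B}, so it must be Li.
(r5,c2): row 5 has {H,Li,Be,B}; column 2 has {Li,B}, so it must be He.
(r2,c3): row 2 has {Li,B}; column 3 has {H,Li,Be}, so it must be He.
(r2,c4): row 2 has {He,Li,B}; column 4 has {Li,Be,B}, so it must be H.
(r4,c2): row 4 has {Li,Be}; column 2 has {He,Li,B}, so it must be H.
(r4,c3): row 4 has {H,Li,Be}; column 3 has {H,He,Li,Be}, so it must be B.
(r4,c4): row 4 has {H,Li,Be,B}; column 4 has {H,Li,Be,B}, so it must be He.
(r2,c2): row 2 has {H,He,Li,B}; column 2 has {H,He,Li,B}, so it must be Be.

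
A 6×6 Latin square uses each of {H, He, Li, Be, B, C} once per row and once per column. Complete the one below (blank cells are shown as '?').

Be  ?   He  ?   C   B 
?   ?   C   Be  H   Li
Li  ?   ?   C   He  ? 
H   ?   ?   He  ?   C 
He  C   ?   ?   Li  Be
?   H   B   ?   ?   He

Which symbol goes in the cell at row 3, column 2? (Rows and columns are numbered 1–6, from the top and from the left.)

(r1,c2) = Li
(r1,c4) = H
(r2,c1) = B
(r2,c2) = He
(r3,c6) = H
(r5,c3) = H
(r5,c4) = B
(r6,c1) = C
(r6,c4) = Li
(r6,c5) = Be
(r3,c3) = Be
(r4,c3) = Li
(r4,c5) = B
(r3,c2) = B

B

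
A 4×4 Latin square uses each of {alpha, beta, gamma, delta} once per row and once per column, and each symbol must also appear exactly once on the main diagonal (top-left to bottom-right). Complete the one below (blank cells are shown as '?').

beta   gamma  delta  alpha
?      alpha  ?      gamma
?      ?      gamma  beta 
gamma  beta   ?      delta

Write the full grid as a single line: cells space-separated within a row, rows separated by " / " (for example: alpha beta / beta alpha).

beta gamma delta alpha / delta alpha beta gamma / alpha delta gamma beta / gamma beta alpha delta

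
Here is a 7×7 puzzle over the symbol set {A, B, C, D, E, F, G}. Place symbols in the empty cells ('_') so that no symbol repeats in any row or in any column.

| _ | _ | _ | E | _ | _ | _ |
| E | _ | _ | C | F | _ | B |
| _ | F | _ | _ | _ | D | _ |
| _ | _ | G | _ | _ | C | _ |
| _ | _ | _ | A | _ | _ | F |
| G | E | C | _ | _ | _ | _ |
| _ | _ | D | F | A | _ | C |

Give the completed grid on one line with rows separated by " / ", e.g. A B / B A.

C B F E D A G / E D A C F G B / A F B G C D E / F A G B E C D / D C E A G B F / G E C D B F A / B G D F A E C

(r2,c3) = A
(r2,c6) = G
(r7,c1) = B
(r7,c2) = G
(r7,c6) = E
(r2,c2) = D
(r5,c6) = B
(r5,c2) = C
(r5,c3) = E
(r3,c3) = B
(r3,c4) = G
(r5,c1) = D
(r5,c5) = G
(r1,c3) = F
(r1,c6) = A
(r6,c6) = F
(r1,c1) = C
(r1,c2) = B
(r1,c5) = D
(r1,c7) = G
(r3,c1) = A
(r3,c7) = E
(r4,c1) = F
(r4,c2) = A
(r4,c7) = D
(r6,c5) = B
(r6,c7) = A
(r3,c5) = C
(r4,c4) = B
(r4,c5) = E
(r6,c4) = D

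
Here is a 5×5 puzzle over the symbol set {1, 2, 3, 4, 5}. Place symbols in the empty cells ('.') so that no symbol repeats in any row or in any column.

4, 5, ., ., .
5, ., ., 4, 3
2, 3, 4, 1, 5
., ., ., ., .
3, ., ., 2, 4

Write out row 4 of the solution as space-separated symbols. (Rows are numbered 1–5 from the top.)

1 4 3 5 2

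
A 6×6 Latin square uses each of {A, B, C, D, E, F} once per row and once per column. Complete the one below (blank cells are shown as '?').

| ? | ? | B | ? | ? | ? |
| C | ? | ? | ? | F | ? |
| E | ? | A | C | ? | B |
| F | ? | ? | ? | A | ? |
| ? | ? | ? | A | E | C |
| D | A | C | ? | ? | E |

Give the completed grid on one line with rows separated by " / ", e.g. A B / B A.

A E B D C F / C B D E F A / E F A C D B / F C E B A D / B D F A E C / D A C F B E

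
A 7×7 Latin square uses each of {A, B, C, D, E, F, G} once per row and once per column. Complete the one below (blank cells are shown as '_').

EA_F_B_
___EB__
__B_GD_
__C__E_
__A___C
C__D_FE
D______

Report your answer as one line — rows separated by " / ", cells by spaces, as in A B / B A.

E A D F C B G / G C F E B A D / A E B C G D F / B F C G D E A / F D A B E G C / C B G D A F E / D G E A F C B

Cell (r5,c6): row 5 has {A,C}; column 6 has {B,D,E,F} → G.
Cell (r6,c3): row 6 has {C,D,E,F}; column 3 has {A,B,C} → G.
Cell (r6,c5): row 6 has {C,D,E,F,G}; column 5 has {B,G} → A.
Cell (r1,c3): row 1 has {A,B,E,F}; column 3 has {A,B,C,G} → D.
Cell (r1,c5): row 1 has {A,B,D,E,F}; column 5 has {A,B,G} → C.
Cell (r1,c7): row 1 has {A,B,C,D,E,F}; column 7 has {C,E} → G.
Cell (r2,c3): row 2 has {B,E}; column 3 has {A,B,C,D,G} → F.
Cell (r5,c4): row 5 has {A,C,G}; column 4 has {D,E,F} → B.
Cell (r6,c2): row 6 has {A,C,D,E,F,G}; column 2 has {A} → B.
Cell (r7,c3): row 7 has {D}; column 3 has {A,B,C,D,F,G} → E.
Cell (r7,c5): row 7 has {D,E}; column 5 has {A,B,C,G} → F.
Cell (r4,c5): row 4 has {C,E}; column 5 has {A,B,C,F,G} → D.
Cell (r5,c1): row 5 has {A,B,C,G}; column 1 has {C,D,E} → F.
Cell (r5,c5): row 5 has {A,B,C,F,G}; column 5 has {A,B,C,D,F,G} → E.
Cell (r3,c1): row 3 has {B,D,G}; column 1 has {C,D,E,F} → A.
Cell (r3,c4): row 3 has {A,B,D,G}; column 4 has {B,D,E,F} → C.
Cell (r3,c7): row 3 has {A,B,C,D,G}; column 7 has {C,E,G} → F.
Cell (r5,c2): row 5 has {A,B,C,E,F,G}; column 2 has {A,B} → D.
Cell (r2,c1): row 2 has {B,E,F}; column 1 has {A,C,D,E,F} → G.
Cell (r2,c2): row 2 has {B,E,F,G}; column 2 has {A,B,D} → C.
Cell (r2,c6): row 2 has {B,C,E,F,G}; column 6 has {B,D,E,F,G} → A.
Cell (r2,c7): row 2 has {A,B,C,E,F,G}; column 7 has {C,E,F,G} → D.
Cell (r3,c2): row 3 has {A,B,C,D,F,G}; column 2 has {A,B,C,D} → E.
Cell (r4,c1): row 4 has {C,D,E}; column 1 has {A,C,D,E,F,G} → B.
Cell (r4,c7): row 4 has {B,C,D,E}; column 7 has {C,D,E,F,G} → A.
Cell (r7,c2): row 7 has {D,E,F}; column 2 has {A,B,C,D,E} → G.
Cell (r7,c4): row 7 has {D,E,F,G}; column 4 has {B,C,D,E,F} → A.
Cell (r7,c6): row 7 has {A,D,E,F,G}; column 6 has {A,B,D,E,F,G} → C.
Cell (r7,c7): row 7 has {A,C,D,E,F,G}; column 7 has {A,C,D,E,F,G} → B.
Cell (r4,c2): row 4 has {A,B,C,D,E}; column 2 has {A,B,C,D,E,G} → F.
Cell (r4,c4): row 4 has {A,B,C,D,E,F}; column 4 has {A,B,C,D,E,F} → G.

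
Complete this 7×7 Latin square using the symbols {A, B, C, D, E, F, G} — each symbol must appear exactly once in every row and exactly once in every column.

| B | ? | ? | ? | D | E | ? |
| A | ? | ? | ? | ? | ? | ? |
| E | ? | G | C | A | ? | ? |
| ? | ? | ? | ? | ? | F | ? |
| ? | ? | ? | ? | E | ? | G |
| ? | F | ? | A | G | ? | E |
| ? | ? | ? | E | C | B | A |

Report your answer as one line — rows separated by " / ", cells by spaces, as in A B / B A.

B G A F D E C / A E C D F G B / E B G C A D F / C A E G B F D / F C D B E A G / D F B A G C E / G D F E C B A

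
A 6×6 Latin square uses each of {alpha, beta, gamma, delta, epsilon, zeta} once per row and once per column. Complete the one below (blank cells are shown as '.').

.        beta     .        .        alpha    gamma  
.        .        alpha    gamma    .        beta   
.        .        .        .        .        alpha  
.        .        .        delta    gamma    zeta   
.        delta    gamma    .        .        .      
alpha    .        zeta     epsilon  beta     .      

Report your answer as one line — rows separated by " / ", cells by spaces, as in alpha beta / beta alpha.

delta beta epsilon zeta alpha gamma / zeta epsilon alpha gamma delta beta / gamma zeta delta beta epsilon alpha / epsilon alpha beta delta gamma zeta / beta delta gamma alpha zeta epsilon / alpha gamma zeta epsilon beta delta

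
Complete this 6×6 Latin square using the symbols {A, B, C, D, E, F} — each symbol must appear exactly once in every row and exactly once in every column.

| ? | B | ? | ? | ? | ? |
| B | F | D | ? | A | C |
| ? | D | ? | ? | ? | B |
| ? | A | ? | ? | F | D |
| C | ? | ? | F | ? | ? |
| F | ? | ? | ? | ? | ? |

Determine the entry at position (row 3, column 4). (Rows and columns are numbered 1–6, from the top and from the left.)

(r2,c4) = E
(r4,c1) = E
(r5,c2) = E
(r5,c6) = A
(r6,c2) = C
(r6,c6) = E
(r1,c6) = F
(r3,c1) = A
(r3,c4) = C

C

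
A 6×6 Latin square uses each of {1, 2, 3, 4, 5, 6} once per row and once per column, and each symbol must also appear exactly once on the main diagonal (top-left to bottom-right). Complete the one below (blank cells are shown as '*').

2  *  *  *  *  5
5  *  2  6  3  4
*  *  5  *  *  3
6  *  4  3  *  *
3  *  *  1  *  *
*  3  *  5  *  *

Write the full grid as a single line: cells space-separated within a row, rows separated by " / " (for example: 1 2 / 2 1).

2 6 3 4 1 5 / 5 1 2 6 3 4 / 1 4 5 2 6 3 / 6 2 4 3 5 1 / 3 5 6 1 4 2 / 4 3 1 5 2 6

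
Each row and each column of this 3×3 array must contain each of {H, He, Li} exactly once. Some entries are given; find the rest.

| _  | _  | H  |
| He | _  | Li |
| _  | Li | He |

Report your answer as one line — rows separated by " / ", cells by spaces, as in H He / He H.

row 1 has {H}; column 1 has {He} — only Li is left for (r1,c1).
row 1 has {H,Li}; column 2 has {Li} — only He is left for (r1,c2).
row 2 has {He,Li}; column 2 has {He,Li} — only H is left for (r2,c2).
row 3 has {He,Li}; column 1 has {He,Li} — only H is left for (r3,c1).

Li He H / He H Li / H Li He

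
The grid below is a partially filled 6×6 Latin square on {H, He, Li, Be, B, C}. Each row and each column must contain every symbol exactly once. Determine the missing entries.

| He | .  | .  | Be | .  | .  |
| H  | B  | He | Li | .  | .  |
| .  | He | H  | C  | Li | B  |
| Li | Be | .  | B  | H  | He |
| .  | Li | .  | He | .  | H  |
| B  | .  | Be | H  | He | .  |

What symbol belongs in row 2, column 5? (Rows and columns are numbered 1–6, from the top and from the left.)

C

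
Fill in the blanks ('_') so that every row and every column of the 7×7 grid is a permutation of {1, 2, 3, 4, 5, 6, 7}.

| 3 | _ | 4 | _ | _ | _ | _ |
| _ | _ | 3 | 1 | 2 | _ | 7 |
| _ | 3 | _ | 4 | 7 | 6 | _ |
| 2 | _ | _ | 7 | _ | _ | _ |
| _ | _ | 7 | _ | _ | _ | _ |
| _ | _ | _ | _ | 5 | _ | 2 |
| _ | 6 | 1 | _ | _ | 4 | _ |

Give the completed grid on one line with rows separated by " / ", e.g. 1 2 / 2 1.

3 2 4 5 1 7 6 / 6 4 3 1 2 5 7 / 5 3 2 4 7 6 1 / 2 1 5 7 6 3 4 / 1 5 7 6 4 2 3 / 4 7 6 3 5 1 2 / 7 6 1 2 3 4 5

(r2,c6): row 2 has {1,2,3,7}; column 6 has {4,6}, so it must be 5.
(r6,c3): row 6 has {2,5}; column 3 has {1,3,4,7}, so it must be 6.
(r6,c4): row 6 has {2,5,6}; column 4 has {1,4,7}, so it must be 3.
(r7,c5): row 7 has {1,4,6}; column 5 has {2,5,7}, so it must be 3.
(r7,c7): row 7 has {1,3,4,6}; column 7 has {2,7}, so it must be 5.
(r2,c2): row 2 has {1,2,3,5,7}; column 2 has {3,6}, so it must be 4.
(r3,c7): row 3 has {3,4,6,7}; column 7 has {2,5,7}, so it must be 1.
(r4,c3): row 4 has {2,7}; column 3 has {1,3,4,6,7}, so it must be 5.
(r7,c1): row 7 has {1,3,4,5,6}; column 1 has {2,3}, so it must be 7.
(r7,c4): row 7 has {1,3,4,5,6,7}; column 4 has {1,3,4,7}, so it must be 2.
(r1,c7): row 1 has {3,4}; column 7 has {1,2,5,7}, so it must be 6.
(r2,c1): row 2 has {1,2,3,4,5,7}; column 1 has {2,3,7}, so it must be 6.
(r3,c1): row 3 has {1,3,4,6,7}; column 1 has {2,3,6,7}, so it must be 5.
(r3,c3): row 3 has {1,3,4,5,6,7}; column 3 has {1,3,4,5,6,7}, so it must be 2.
(r4,c2): row 4 has {2,5,7}; column 2 has {3,4,6}, so it must be 1.
(r4,c6): row 4 has {1,2,5,7}; column 6 has {4,5,6}, so it must be 3.
(r4,c7): row 4 has {1,2,3,5,7}; column 7 has {1,2,5,6,7}, so it must be 4.
(r5,c7): row 5 has {7}; column 7 has {1,2,4,5,6,7}, so it must be 3.
(r6,c2): row 6 has {2,3,5,6}; column 2 has {1,3,4,6}, so it must be 7.
(r6,c6): row 6 has {2,3,5,6,7}; column 6 has {3,4,5,6}, so it must be 1.
(r1,c4): row 1 has {3,4,6}; column 4 has {1,2,3,4,7}, so it must be 5.
(r1,c5): row 1 has {3,4,5,6}; column 5 has {2,3,5,7}, so it must be 1.
(r4,c5): row 4 has {1,2,3,4,5,7}; column 5 has {1,2,3,5,7}, so it must be 6.
(r5,c4): row 5 has {3,7}; column 4 has {1,2,3,4,5,7}, so it must be 6.
(r5,c5): row 5 has {3,6,7}; column 5 has {1,2,3,5,6,7}, so it must be 4.
(r5,c6): row 5 has {3,4,6,7}; column 6 has {1,3,4,5,6}, so it must be 2.
(r6,c1): row 6 has {1,2,3,5,6,7}; column 1 has {2,3,5,6,7}, so it must be 4.
(r1,c2): row 1 has {1,3,4,5,6}; column 2 has {1,3,4,6,7}, so it must be 2.
(r1,c6): row 1 has {1,2,3,4,5,6}; column 6 has {1,2,3,4,5,6}, so it must be 7.
(r5,c1): row 5 has {2,3,4,6,7}; column 1 has {2,3,4,5,6,7}, so it must be 1.
(r5,c2): row 5 has {1,2,3,4,6,7}; column 2 has {1,2,3,4,6,7}, so it must be 5.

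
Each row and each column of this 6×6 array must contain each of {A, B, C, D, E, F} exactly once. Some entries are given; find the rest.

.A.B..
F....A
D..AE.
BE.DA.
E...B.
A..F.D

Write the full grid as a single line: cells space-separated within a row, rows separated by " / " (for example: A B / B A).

C A D B F E / F C B E D A / D F C A E B / B E F D A C / E D A C B F / A B E F C D

row 1 has {A,B}; column 1 has {A,B,D,E,F} — only C is left for (r1,c1).
row 5 has {B,E}; column 4 has {A,B,D,F} — only C is left for (r5,c4).
row 5 has {B,C,E}; column 6 has {A,D} — only F is left for (r5,c6).
row 6 has {A,D,F}; column 5 has {A,B,E} — only C is left for (r6,c5).
row 1 has {A,B,C}; column 6 has {A,D,F} — only E is left for (r1,c6).
row 2 has {A,F}; column 4 has {A,B,C,D,F} — only E is left for (r2,c4).
row 2 has {A,E,F}; column 5 has {A,B,C,E} — only D is left for (r2,c5).
row 4 has {A,B,D,E}; column 6 has {A,D,E,F} — only C is left for (r4,c6).
row 5 has {B,C,E,F}; column 2 has {A,E} — only D is left for (r5,c2).
row 5 has {B,C,D,E,F}; column 3 is empty so far — only A is left for (r5,c3).
row 6 has {A,C,D,F}; column 2 has {A,D,E} — only B is left for (r6,c2).
row 6 has {A,B,C,D,F}; column 3 has {A} — only E is left for (r6,c3).
row 1 has {A,B,C,E}; column 5 has {A,B,C,D,E} — only F is left for (r1,c5).
row 2 has {A,D,E,F}; column 2 has {A,B,D,E} — only C is left for (r2,c2).
row 2 has {A,C,D,E,F}; column 3 has {A,E} — only B is left for (r2,c3).
row 3 has {A,D,E}; column 2 has {A,B,C,D,E} — only F is left for (r3,c2).
row 3 has {A,D,E,F}; column 3 has {A,B,E} — only C is left for (r3,c3).
row 3 has {A,C,D,E,F}; column 6 has {A,C,D,E,F} — only B is left for (r3,c6).
row 4 has {A,B,C,D,E}; column 3 has {A,B,C,E} — only F is left for (r4,c3).
row 1 has {A,B,C,E,F}; column 3 has {A,B,C,E,F} — only D is left for (r1,c3).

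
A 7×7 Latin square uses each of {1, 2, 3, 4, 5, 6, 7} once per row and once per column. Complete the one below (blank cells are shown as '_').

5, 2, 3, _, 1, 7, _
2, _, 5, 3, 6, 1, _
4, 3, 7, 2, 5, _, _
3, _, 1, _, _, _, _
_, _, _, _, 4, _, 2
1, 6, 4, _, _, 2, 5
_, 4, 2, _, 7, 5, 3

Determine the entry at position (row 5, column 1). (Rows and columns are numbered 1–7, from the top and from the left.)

7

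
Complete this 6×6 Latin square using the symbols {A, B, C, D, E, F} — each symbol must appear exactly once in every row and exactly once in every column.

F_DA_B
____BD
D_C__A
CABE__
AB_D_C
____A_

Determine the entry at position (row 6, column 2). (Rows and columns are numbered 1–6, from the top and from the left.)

D

row 2 has {B,D}; column 1 has {A,C,D,F} — only E is left for (r2,c1).
row 4 has {A,B,C,E}; column 6 has {A,B,C,D} — only F is left for (r4,c6).
row 6 has {A}; column 1 has {A,C,D,E,F} — only B is left for (r6,c1).
row 6 has {A,B}; column 6 has {A,B,C,D,F} — only E is left for (r6,c6).
row 4 has {A,B,C,E,F}; column 5 has {A,B} — only D is left for (r4,c5).
row 6 has {A,B,E}; column 3 has {B,C,D} — only F is left for (r6,c3).
row 6 has {A,B,E,F}; column 4 has {A,D,E} — only C is left for (r6,c4).
row 2 has {B,D,E}; column 3 has {B,C,D,F} — only A is left for (r2,c3).
row 2 has {A,B,D,E}; column 4 has {A,C,D,E} — only F is left for (r2,c4).
row 3 has {A,C,D}; column 4 has {A,C,D,E,F} — only B is left for (r3,c4).
row 5 has {A,B,C,D}; column 3 has {A,B,C,D,F} — only E is left for (r5,c3).
row 5 has {A,B,C,D,E}; column 5 has {A,B,D} — only F is left for (r5,c5).
row 6 has {A,B,C,E,F}; column 2 has {A,B} — only D is left for (r6,c2).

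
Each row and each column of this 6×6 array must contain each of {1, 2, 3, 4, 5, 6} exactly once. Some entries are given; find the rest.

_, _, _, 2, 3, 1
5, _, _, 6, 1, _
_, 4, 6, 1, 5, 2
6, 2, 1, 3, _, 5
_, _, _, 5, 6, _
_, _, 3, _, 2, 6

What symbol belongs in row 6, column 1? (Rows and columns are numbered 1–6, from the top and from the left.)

row 1 has {1,2,3}; column 1 has {5,6} — only 4 is left for (r1,c1).
row 1 has {1,2,3,4}; column 3 has {1,3,6} — only 5 is left for (r1,c3).
row 2 has {1,5,6}; column 2 has {2,4} — only 3 is left for (r2,c2).
row 2 has {1,3,5,6}; column 6 has {1,2,5,6} — only 4 is left for (r2,c6).
row 3 has {1,2,4,5,6}; column 1 has {4,5,6} — only 3 is left for (r3,c1).
row 4 has {1,2,3,5,6}; column 5 has {1,2,3,5,6} — only 4 is left for (r4,c5).
row 5 has {5,6}; column 2 has {2,3,4} — only 1 is left for (r5,c2).
row 5 has {1,5,6}; column 6 has {1,2,4,5,6} — only 3 is left for (r5,c6).
row 6 has {2,3,6}; column 1 has {3,4,5,6} — only 1 is left for (r6,c1).

1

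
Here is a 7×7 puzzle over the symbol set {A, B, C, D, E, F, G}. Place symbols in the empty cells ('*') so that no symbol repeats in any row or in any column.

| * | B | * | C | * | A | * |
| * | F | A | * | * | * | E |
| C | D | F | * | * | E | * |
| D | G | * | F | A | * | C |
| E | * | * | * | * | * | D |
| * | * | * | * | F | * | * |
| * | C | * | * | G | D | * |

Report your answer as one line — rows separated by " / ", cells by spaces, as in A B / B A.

Cell (r3,c5): row 3 has {C,D,E,F}; column 5 has {A,F,G} → B.
Cell (r4,c6): row 4 has {A,C,D,F,G}; column 6 has {A,D,E} → B.
Cell (r5,c2): row 5 has {D,E}; column 2 has {B,C,D,F,G} → A.
Cell (r5,c5): row 5 has {A,D,E}; column 5 has {A,B,F,G} → C.
Cell (r6,c2): row 6 has {F}; column 2 has {A,B,C,D,F,G} → E.
Cell (r2,c5): row 2 has {A,E,F}; column 5 has {A,B,C,F,G} → D.
Cell (r4,c3): row 4 has {A,B,C,D,F,G}; column 3 has {A,F} → E.
Cell (r7,c3): row 7 has {C,D,G}; column 3 has {A,E,F} → B.
Cell (r1,c5): row 1 has {A,B,C}; column 5 has {A,B,C,D,F,G} → E.
Cell (r5,c3): row 5 has {A,C,D,E}; column 3 has {A,B,E,F} → G.
Cell (r5,c4): row 5 has {A,C,D,E,G}; column 4 has {C,F} → B.
Cell (r5,c6): row 5 has {A,B,C,D,E,G}; column 6 has {A,B,D,E} → F.
Cell (r1,c3): row 1 has {A,B,C,E}; column 3 has {A,B,E,F,G} → D.
Cell (r2,c4): row 2 has {A,D,E,F}; column 4 has {B,C,F} → G.
Cell (r2,c6): row 2 has {A,D,E,F,G}; column 6 has {A,B,D,E,F} → C.
Cell (r3,c4): row 3 has {B,C,D,E,F}; column 4 has {B,C,F,G} → A.
Cell (r3,c7): row 3 has {A,B,C,D,E,F}; column 7 has {C,D,E} → G.
Cell (r6,c3): row 6 has {E,F}; column 3 has {A,B,D,E,F,G} → C.
Cell (r6,c4): row 6 has {C,E,F}; column 4 has {A,B,C,F,G} → D.
Cell (r6,c6): row 6 has {C,D,E,F}; column 6 has {A,B,C,D,E,F} → G.
Cell (r7,c4): row 7 has {B,C,D,G}; column 4 has {A,B,C,D,F,G} → E.
Cell (r1,c7): row 1 has {A,B,C,D,E}; column 7 has {C,D,E,G} → F.
Cell (r2,c1): row 2 has {A,C,D,E,F,G}; column 1 has {C,D,E} → B.
Cell (r6,c1): row 6 has {C,D,E,F,G}; column 1 has {B,C,D,E} → A.
Cell (r6,c7): row 6 has {A,C,D,E,F,G}; column 7 has {C,D,E,F,G} → B.
Cell (r7,c1): row 7 has {B,C,D,E,G}; column 1 has {A,B,C,D,E} → F.
Cell (r7,c7): row 7 has {B,C,D,E,F,G}; column 7 has {B,C,D,E,F,G} → A.
Cell (r1,c1): row 1 has {A,B,C,D,E,F}; column 1 has {A,B,C,D,E,F} → G.

G B D C E A F / B F A G D C E / C D F A B E G / D G E F A B C / E A G B C F D / A E C D F G B / F C B E G D A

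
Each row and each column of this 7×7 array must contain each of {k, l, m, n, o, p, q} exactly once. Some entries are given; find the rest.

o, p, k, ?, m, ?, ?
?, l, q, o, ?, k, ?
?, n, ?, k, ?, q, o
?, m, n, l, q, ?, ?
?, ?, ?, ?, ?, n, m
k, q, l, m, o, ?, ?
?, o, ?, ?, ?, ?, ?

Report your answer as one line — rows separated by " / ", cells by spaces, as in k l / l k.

o p k n m l q / m l q o n k p / l n m k p q o / p m n l q o k / q k o p l n m / k q l m o p n / n o p q k m l

row 1 has {k,m,o,p}; column 6 has {k,n,q} — only l is left for (r1,c6).
row 4 has {l,m,n,q}; column 1 has {k,o} — only p is left for (r4,c1).
row 4 has {l,m,n,p,q}; column 6 has {k,l,n,q} — only o is left for (r4,c6).
row 4 has {l,m,n,o,p,q}; column 7 has {m,o} — only k is left for (r4,c7).
row 5 has {m,n}; column 2 has {l,m,n,o,p,q} — only k is left for (r5,c2).
row 6 has {k,l,m,o,q}; column 6 has {k,l,n,o,q} — only p is left for (r6,c6).
row 6 has {k,l,m,o,p,q}; column 7 has {k,m,o} — only n is left for (r6,c7).
row 7 has {o}; column 6 has {k,l,n,o,p,q} — only m is left for (r7,c6).
row 1 has {k,l,m,o,p}; column 7 has {k,m,n,o} — only q is left for (r1,c7).
row 2 has {k,l,o,q}; column 7 has {k,m,n,o,q} — only p is left for (r2,c7).
row 7 has {m,o}; column 3 has {k,l,n,q} — only p is left for (r7,c3).
row 7 has {m,o,p}; column 7 has {k,m,n,o,p,q} — only l is left for (r7,c7).
row 1 has {k,l,m,o,p,q}; column 4 has {k,l,m,o} — only n is left for (r1,c4).
row 2 has {k,l,o,p,q}; column 5 has {m,o,q} — only n is left for (r2,c5).
row 3 has {k,n,o,q}; column 3 has {k,l,n,p,q} — only m is left for (r3,c3).
row 5 has {k,m,n}; column 3 has {k,l,m,n,p,q} — only o is left for (r5,c3).
row 7 has {l,m,o,p}; column 4 has {k,l,m,n,o} — only q is left for (r7,c4).
row 7 has {l,m,o,p,q}; column 5 has {m,n,o,q} — only k is left for (r7,c5).
row 2 has {k,l,n,o,p,q}; column 1 has {k,o,p} — only m is left for (r2,c1).
row 3 has {k,m,n,o,q}; column 1 has {k,m,o,p} — only l is left for (r3,c1).
row 3 has {k,l,m,n,o,q}; column 5 has {k,m,n,o,q} — only p is left for (r3,c5).
row 5 has {k,m,n,o}; column 1 has {k,l,m,o,p} — only q is left for (r5,c1).
row 5 has {k,m,n,o,q}; column 4 has {k,l,m,n,o,q} — only p is left for (r5,c4).
row 5 has {k,m,n,o,p,q}; column 5 has {k,m,n,o,p,q} — only l is left for (r5,c5).
row 7 has {k,l,m,o,p,q}; column 1 has {k,l,m,o,p,q} — only n is left for (r7,c1).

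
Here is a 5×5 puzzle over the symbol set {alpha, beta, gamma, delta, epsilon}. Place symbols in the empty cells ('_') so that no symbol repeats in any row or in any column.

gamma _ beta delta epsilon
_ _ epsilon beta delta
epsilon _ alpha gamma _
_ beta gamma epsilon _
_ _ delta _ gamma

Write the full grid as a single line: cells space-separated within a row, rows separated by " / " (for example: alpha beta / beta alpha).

At row 1, column 2: row 1 has {beta,gamma,delta,epsilon}; column 2 has {beta}; that leaves alpha.
At row 2, column 1: row 2 has {beta,delta,epsilon}; column 1 has {gamma,epsilon}; that leaves alpha.
At row 2, column 2: row 2 has {alpha,beta,delta,epsilon}; column 2 has {alpha,beta}; that leaves gamma.
At row 3, column 2: row 3 has {alpha,gamma,epsilon}; column 2 has {alpha,beta,gamma}; that leaves delta.
At row 3, column 5: row 3 has {alpha,gamma,delta,epsilon}; column 5 has {gamma,delta,epsilon}; that leaves beta.
At row 4, column 1: row 4 has {beta,gamma,epsilon}; column 1 has {alpha,gamma,epsilon}; that leaves delta.
At row 4, column 5: row 4 has {beta,gamma,delta,epsilon}; column 5 has {beta,gamma,delta,epsilon}; that leaves alpha.
At row 5, column 1: row 5 has {gamma,delta}; column 1 has {alpha,gamma,delta,epsilon}; that leaves beta.
At row 5, column 2: row 5 has {beta,gamma,delta}; column 2 has {alpha,beta,gamma,delta}; that leaves epsilon.
At row 5, column 4: row 5 has {beta,gamma,delta,epsilon}; column 4 has {beta,gamma,delta,epsilon}; that leaves alpha.

gamma alpha beta delta epsilon / alpha gamma epsilon beta delta / epsilon delta alpha gamma beta / delta beta gamma epsilon alpha / beta epsilon delta alpha gamma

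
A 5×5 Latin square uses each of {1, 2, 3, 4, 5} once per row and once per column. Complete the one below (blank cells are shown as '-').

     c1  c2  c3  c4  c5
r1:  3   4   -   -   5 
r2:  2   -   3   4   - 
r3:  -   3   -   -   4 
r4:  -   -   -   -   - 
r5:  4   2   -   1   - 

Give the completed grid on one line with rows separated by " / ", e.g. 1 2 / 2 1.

3 4 1 2 5 / 2 5 3 4 1 / 1 3 2 5 4 / 5 1 4 3 2 / 4 2 5 1 3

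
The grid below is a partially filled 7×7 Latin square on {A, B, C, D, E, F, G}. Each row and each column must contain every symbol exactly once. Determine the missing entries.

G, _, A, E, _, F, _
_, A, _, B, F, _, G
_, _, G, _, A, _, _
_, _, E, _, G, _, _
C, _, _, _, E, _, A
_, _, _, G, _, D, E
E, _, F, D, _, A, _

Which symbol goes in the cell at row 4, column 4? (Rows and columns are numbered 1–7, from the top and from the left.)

A

row 2 has {A,B,F,G}; column 1 has {C,E,G} — only D is left for (r2,c1).
row 2 has {A,B,D,F,G}; column 3 has {A,E,F,G} — only C is left for (r2,c3).
row 2 has {A,B,C,D,F,G}; column 6 has {A,D,F} — only E is left for (r2,c6).
row 5 has {A,C,E}; column 4 has {B,D,E,G} — only F is left for (r5,c4).
row 6 has {D,E,G}; column 3 has {A,C,E,F,G} — only B is left for (r6,c3).
row 6 has {B,D,E,G}; column 5 has {A,E,F,G} — only C is left for (r6,c5).
row 7 has {A,D,E,F}; column 5 has {A,C,E,F,G} — only B is left for (r7,c5).
row 7 has {A,B,D,E,F}; column 7 has {A,E,G} — only C is left for (r7,c7).
row 1 has {A,E,F,G}; column 5 has {A,B,C,E,F,G} — only D is left for (r1,c5).
row 1 has {A,D,E,F,G}; column 7 has {A,C,E,G} — only B is left for (r1,c7).
row 3 has {A,G}; column 4 has {B,D,E,F,G} — only C is left for (r3,c4).
row 3 has {A,C,G}; column 6 has {A,D,E,F} — only B is left for (r3,c6).
row 4 has {E,G}; column 4 has {B,C,D,E,F,G} — only A is left for (r4,c4).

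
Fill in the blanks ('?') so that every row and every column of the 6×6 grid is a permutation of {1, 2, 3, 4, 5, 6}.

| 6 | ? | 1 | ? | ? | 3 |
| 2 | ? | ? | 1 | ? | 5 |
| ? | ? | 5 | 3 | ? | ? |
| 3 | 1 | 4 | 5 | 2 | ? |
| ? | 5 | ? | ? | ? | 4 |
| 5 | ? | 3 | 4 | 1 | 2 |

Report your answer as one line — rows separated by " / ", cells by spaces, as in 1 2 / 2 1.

6 4 1 2 5 3 / 2 3 6 1 4 5 / 4 2 5 3 6 1 / 3 1 4 5 2 6 / 1 5 2 6 3 4 / 5 6 3 4 1 2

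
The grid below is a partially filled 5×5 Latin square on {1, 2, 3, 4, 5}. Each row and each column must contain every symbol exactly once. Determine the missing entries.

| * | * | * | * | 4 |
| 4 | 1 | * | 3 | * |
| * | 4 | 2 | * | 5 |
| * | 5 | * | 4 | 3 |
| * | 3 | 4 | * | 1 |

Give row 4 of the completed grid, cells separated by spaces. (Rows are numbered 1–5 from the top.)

2 5 1 4 3

row 1 has {4}; column 2 has {1,3,4,5} — only 2 is left for (r1,c2).
row 2 has {1,3,4}; column 3 has {2,4} — only 5 is left for (r2,c3).
row 2 has {1,3,4,5}; column 5 has {1,3,4,5} — only 2 is left for (r2,c5).
row 3 has {2,4,5}; column 4 has {3,4} — only 1 is left for (r3,c4).
row 4 has {3,4,5}; column 3 has {2,4,5} — only 1 is left for (r4,c3).
row 1 has {2,4}; column 3 has {1,2,4,5} — only 3 is left for (r1,c3).
row 1 has {2,3,4}; column 4 has {1,3,4} — only 5 is left for (r1,c4).
row 3 has {1,2,4,5}; column 1 has {4} — only 3 is left for (r3,c1).
row 4 has {1,3,4,5}; column 1 has {3,4} — only 2 is left for (r4,c1).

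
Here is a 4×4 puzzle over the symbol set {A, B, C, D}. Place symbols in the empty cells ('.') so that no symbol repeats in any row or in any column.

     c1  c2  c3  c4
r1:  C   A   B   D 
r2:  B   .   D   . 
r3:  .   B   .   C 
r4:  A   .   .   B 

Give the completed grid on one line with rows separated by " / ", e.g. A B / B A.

C A B D / B C D A / D B A C / A D C B

(r2,c2) = C
(r2,c4) = A
(r3,c1) = D
(r3,c3) = A
(r4,c2) = D
(r4,c3) = C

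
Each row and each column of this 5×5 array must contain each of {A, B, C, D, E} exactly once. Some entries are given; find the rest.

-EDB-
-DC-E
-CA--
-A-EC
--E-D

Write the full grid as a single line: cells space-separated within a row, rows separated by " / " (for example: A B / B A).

C E D B A / B D C A E / E C A D B / D A B E C / A B E C D

At row 1, column 5: row 1 has {B,D,E}; column 5 has {C,D,E}; that leaves A.
At row 2, column 4: row 2 has {C,D,E}; column 4 has {B,E}; that leaves A.
At row 3, column 4: row 3 has {A,C}; column 4 has {A,B,E}; that leaves D.
At row 3, column 5: row 3 has {A,C,D}; column 5 has {A,C,D,E}; that leaves B.
At row 4, column 3: row 4 has {A,C,E}; column 3 has {A,C,D,E}; that leaves B.
At row 5, column 2: row 5 has {D,E}; column 2 has {A,C,D,E}; that leaves B.
At row 5, column 4: row 5 has {B,D,E}; column 4 has {A,B,D,E}; that leaves C.
At row 1, column 1: row 1 has {A,B,D,E}; column 1 is empty so far; that leaves C.
At row 2, column 1: row 2 has {A,C,D,E}; column 1 has {C}; that leaves B.
At row 3, column 1: row 3 has {A,B,C,D}; column 1 has {B,C}; that leaves E.
At row 4, column 1: row 4 has {A,B,C,E}; column 1 has {B,C,E}; that leaves D.
At row 5, column 1: row 5 has {B,C,D,E}; column 1 has {B,C,D,E}; that leaves A.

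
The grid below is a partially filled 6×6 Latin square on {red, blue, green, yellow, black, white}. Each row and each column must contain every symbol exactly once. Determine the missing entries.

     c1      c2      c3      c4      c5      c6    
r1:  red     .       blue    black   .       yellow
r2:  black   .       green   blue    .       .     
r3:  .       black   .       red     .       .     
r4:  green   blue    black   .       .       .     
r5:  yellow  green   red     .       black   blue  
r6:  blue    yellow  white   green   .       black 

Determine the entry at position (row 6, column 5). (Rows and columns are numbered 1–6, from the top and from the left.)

red

row 1 has {red,blue,yellow,black}; column 2 has {blue,green,yellow,black} — only white is left for (r1,c2).
row 1 has {red,blue,yellow,black,white}; column 5 has {black} — only green is left for (r1,c5).
row 2 has {blue,green,black}; column 2 has {blue,green,yellow,black,white} — only red is left for (r2,c2).
row 2 has {red,blue,green,black}; column 6 has {blue,yellow,black} — only white is left for (r2,c6).
row 3 has {red,black}; column 1 has {red,blue,green,yellow,black} — only white is left for (r3,c1).
row 3 has {red,black,white}; column 3 has {red,blue,green,black,white} — only yellow is left for (r3,c3).
row 3 has {red,yellow,black,white}; column 5 has {green,black} — only blue is left for (r3,c5).
row 3 has {red,blue,yellow,black,white}; column 6 has {blue,yellow,black,white} — only green is left for (r3,c6).
row 4 has {blue,green,black}; column 6 has {blue,green,yellow,black,white} — only red is left for (r4,c6).
row 5 has {red,blue,green,yellow,black}; column 4 has {red,blue,green,black} — only white is left for (r5,c4).
row 6 has {blue,green,yellow,black,white}; column 5 has {blue,green,black} — only red is left for (r6,c5).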